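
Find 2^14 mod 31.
By repeated squaring mod 31: 2^{1}≡2, 2^{2}≡4, 2^{4}≡16, 2^{8}≡8. Then 2^{14} = 2^{8+4+2} ≡ 8 × 16 × 4 ≡ 16 mod 31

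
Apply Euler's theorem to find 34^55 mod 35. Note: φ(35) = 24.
By Euler: 34^{24} ≡ 1 mod 35 since gcd(34, 35) = 1. 55 = 2×24 + 7. So 34^{55} ≡ 34^{7} ≡ 34 mod 35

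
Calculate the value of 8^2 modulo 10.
8^{2} = 64 ≡ 4 (mod 10)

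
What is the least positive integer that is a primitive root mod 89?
g = 3. For each prime q|88: 3^{44}≡88, 3^{8}≡64, none ≡ 1, so ord_89(3) = 88 and 3 is a primitive root.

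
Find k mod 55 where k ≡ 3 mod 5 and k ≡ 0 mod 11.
M = 5 × 11 = 55. M₁ = 11, y₁ ≡ 1 mod 5. M₂ = 5, y₂ ≡ 9 mod 11. k = 3×11×1 + 0×5×9 ≡ 33 mod 55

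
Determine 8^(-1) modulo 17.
Since 17 is prime, by Fermat 8^(-1) ≡ 8^{15} ≡ 15 (mod 17). Verify: 8 × 15 = 120 ≡ 1 (mod 17)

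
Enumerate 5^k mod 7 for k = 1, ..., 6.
5^1, 5^2, ..., 5^{6} mod 7: [5, 4, 6, 2, 3, 1]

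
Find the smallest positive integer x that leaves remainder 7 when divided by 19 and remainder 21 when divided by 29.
M = 19 × 29 = 551. M₁ = 29, y₁ ≡ 2 mod 19. M₂ = 19, y₂ ≡ 26 mod 29. x = 7×29×2 + 21×19×26 ≡ 311 mod 551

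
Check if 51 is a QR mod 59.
By Euler's criterion: 51^{29} ≡ 1 mod 59. Since this equals 1, 51 is a QR.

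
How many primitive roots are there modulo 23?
There are φ(23-1) = φ(22) = 10 primitive roots modulo 23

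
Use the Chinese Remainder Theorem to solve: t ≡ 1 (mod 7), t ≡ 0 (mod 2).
M = 7 × 2 = 14. M₁ = 2, y₁ ≡ 4 (mod 7). M₂ = 7, y₂ ≡ 1 (mod 2). t = 1×2×4 + 0×7×1 ≡ 8 (mod 14)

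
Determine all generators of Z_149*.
There are φ(148) = 72 primitive roots mod 149: {2, 3, 8, 10, 11, 12, 13, 14, 15, 18, 21, 23, 27, 32, 34, 38, 40, 41, 43, 48, 50, 51, 52, 55, 56, 57, 58, 59, 60, 62, 65, 66, 70, 71, 72, 74, 75, 77, 78, 79, 83, 84, 87, 89, 90, 91, 92, 93, 94, 97, 98, 99, 101, 106, 108, 109, 111, 115, 117, 122, 126, 128, 131, 134, 135, 136, 137, 138, 139, 141, 146, 147}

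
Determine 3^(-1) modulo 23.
Since 23 is prime, by Fermat 3^(-1) ≡ 3^{21} ≡ 8 (mod 23). Verify: 3 × 8 = 24 ≡ 1 (mod 23)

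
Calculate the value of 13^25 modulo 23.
Using Fermat: 13^{22} ≡ 1 (mod 23). 25 ≡ 3 (mod 22). So 13^{25} ≡ 13^{3} ≡ 12 (mod 23)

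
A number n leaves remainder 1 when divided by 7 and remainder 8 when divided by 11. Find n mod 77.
M = 7 × 11 = 77. M₁ = 11, y₁ ≡ 2 mod 7. M₂ = 7, y₂ ≡ 8 mod 11. n = 1×11×2 + 8×7×8 ≡ 8 mod 77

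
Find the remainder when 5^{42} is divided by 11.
By Fermat: 5^{10} ≡ 1 mod 11. 42 = 4×10 + 2. So 5^{42} ≡ 5^{2} ≡ 3 mod 11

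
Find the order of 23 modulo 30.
Powers of 23 mod 30: 23^1≡23, 23^2≡19, 23^3≡17, 23^4≡1. ord_30(23) = 4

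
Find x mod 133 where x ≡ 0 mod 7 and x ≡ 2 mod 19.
M = 7 × 19 = 133. M₁ = 19, y₁ ≡ 3 mod 7. M₂ = 7, y₂ ≡ 11 mod 19. x = 0×19×3 + 2×7×11 ≡ 21 mod 133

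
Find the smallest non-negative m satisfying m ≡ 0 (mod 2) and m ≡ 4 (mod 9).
M = 2 × 9 = 18. M₁ = 9, y₁ ≡ 1 (mod 2). M₂ = 2, y₂ ≡ 5 (mod 9). m = 0×9×1 + 4×2×5 ≡ 4 (mod 18)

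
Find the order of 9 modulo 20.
Powers of 9 mod 20: 9^1≡9, 9^2≡1. ord_20(9) = 2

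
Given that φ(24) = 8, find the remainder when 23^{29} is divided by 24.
By Euler: 23^{8} ≡ 1 mod 24 since gcd(23, 24) = 1. 29 = 3×8 + 5. So 23^{29} ≡ 23^{5} ≡ 23 mod 24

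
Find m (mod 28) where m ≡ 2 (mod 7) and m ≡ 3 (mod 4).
M = 7 × 4 = 28. M₁ = 4, y₁ ≡ 2 (mod 7). M₂ = 7, y₂ ≡ 3 (mod 4). m = 2×4×2 + 3×7×3 ≡ 23 (mod 28)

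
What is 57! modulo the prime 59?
(58)! = (57)! × (58) ≡ -1 (mod 59). So (57)! ≡ -1 × (58)^(-1) ≡ (-1)×(-1) = 1 (mod 59)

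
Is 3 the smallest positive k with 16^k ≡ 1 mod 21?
Powers of 16 mod 21: 16^1≡16, 16^2≡4, 16^3≡1. First k with 16^k≡1 is k=3. Yes, ord_21(16) = 3.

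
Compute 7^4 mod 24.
7^{4} = 2401 ≡ 1 mod 24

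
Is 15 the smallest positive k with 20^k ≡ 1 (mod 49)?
Powers of 20 mod 49: 20^1≡20, 20^2≡8, 20^3≡13, 20^4≡15, 20^5≡6, 20^6≡22, 20^7≡48, 20^8≡29, 20^9≡41, 20^10≡36, 20^11≡34, 20^12≡43, 20^13≡27, 20^14≡1. Already 20^14≡1, so the order is 14 < 15. No, the actual order is 14.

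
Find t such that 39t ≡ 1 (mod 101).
Since 101 is prime, by Fermat 39^(-1) ≡ 39^{99} ≡ 57 (mod 101). Verify: 39 × 57 = 2223 ≡ 1 (mod 101)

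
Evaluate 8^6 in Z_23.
By repeated squaring (mod 23): 8^{1}≡8, 8^{2}≡18, 8^{4}≡2. Then 8^{6} = 8^{4+2} ≡ 2 × 18 ≡ 13 (mod 23)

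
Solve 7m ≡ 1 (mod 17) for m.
Since 17 is prime, by Fermat 7^(-1) ≡ 7^{15} ≡ 5 (mod 17). Verify: 7 × 5 = 35 ≡ 1 (mod 17)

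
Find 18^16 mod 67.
By repeated squaring mod 67: 18^{1}≡18, 18^{2}≡56, 18^{4}≡54, 18^{8}≡35, 18^{16}≡19. So 18^{16} ≡ 19 mod 67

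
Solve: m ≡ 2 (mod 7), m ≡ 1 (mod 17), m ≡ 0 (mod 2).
M = 7 × 17 × 2 = 238. M₁ = 34, y₁ ≡ 6 (mod 7). M₂ = 14, y₂ ≡ 11 (mod 17). M₃ = 119, y₃ ≡ 1 (mod 2). m = 2×34×6 + 1×14×11 + 0×119×1 ≡ 86 (mod 238)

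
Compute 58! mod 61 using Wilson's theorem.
(60)! = (58)! × (59) × (60) ≡ -1 mod 61. So (58)! ≡ -1 × [(60)(59)]^(-1) ≡ 30 mod 61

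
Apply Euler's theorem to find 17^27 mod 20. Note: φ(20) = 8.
By Euler: 17^{8} ≡ 1 mod 20 since gcd(17, 20) = 1. 27 = 3×8 + 3. So 17^{27} ≡ 17^{3} ≡ 13 mod 20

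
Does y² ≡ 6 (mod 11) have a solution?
By Euler's criterion: 6^{5} ≡ 10 (mod 11). Since this equals -1 (≡ 10), 6 is not a QR.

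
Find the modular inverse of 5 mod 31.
Since 31 is prime, by Fermat 5^(-1) ≡ 5^{29} ≡ 25 mod 31. Verify: 5 × 25 = 125 ≡ 1 mod 31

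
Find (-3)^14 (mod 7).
Using Fermat: (-3)^{6} ≡ 1 (mod 7). 14 ≡ 2 (mod 6). So (-3)^{14} ≡ (-3)^{2} ≡ 2 (mod 7)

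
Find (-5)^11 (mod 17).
By repeated squaring (mod 17): (-5)^{1}≡12, (-5)^{2}≡8, (-5)^{4}≡13, (-5)^{8}≡16. Then (-5)^{11} = (-5)^{8+2+1} ≡ 16 × 8 × 12 ≡ 6 (mod 17)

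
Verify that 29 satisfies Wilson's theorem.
(28)! mod 29 = 28. Since this equals -1 mod 29, Wilson confirms 29 is prime.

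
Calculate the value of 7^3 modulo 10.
7^{3} = 343 ≡ 3 (mod 10)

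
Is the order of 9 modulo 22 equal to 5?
Powers of 9 mod 22: 9^1≡9, 9^2≡15, 9^3≡3, 9^4≡5, 9^5≡1. First k with 9^k≡1 is k=5. Yes, ord_22(9) = 5.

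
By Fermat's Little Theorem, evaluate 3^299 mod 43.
By Fermat: 3^{42} ≡ 1 (mod 43). 299 ≡ 5 (mod 42). So 3^{299} ≡ 3^{5} ≡ 28 (mod 43)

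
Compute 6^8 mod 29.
By repeated squaring mod 29: 6^{1}≡6, 6^{2}≡7, 6^{4}≡20, 6^{8}≡23. So 6^{8} ≡ 23 mod 29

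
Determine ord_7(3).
Powers of 3 mod 7: 3^1≡3, 3^2≡2, 3^3≡6, 3^4≡4, 3^5≡5, 3^6≡1. Order = 6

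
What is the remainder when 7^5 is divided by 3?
Using Fermat: 7^{2} ≡ 1 mod 3. 5 ≡ 1 mod 2. So 7^{5} ≡ 7^{1} ≡ 1 mod 3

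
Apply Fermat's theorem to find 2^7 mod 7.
By Fermat: 2^{6} ≡ 1 mod 7. So 2^{7} = 2^{6} · 2^{1} ≡ 2^{1} ≡ 2 mod 7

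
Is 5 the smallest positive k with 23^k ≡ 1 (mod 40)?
Powers of 23 mod 40: 23^1≡23, 23^2≡9, 23^3≡7, 23^4≡1. Already 23^4≡1, so the order is 4 < 5. No, the actual order is 4.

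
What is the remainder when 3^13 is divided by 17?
By repeated squaring (mod 17): 3^{1}≡3, 3^{2}≡9, 3^{4}≡13, 3^{8}≡16. Then 3^{13} = 3^{8+4+1} ≡ 16 × 13 × 3 ≡ 12 (mod 17)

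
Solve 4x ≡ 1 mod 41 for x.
Since 41 is prime, by Fermat 4^(-1) ≡ 4^{39} ≡ 31 mod 41. Verify: 4 × 31 = 124 ≡ 1 mod 41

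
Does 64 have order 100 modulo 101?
64^{50} ≡ 1 (mod 101) and 50 < 100, so ord_101(64) = 50 ≠ 100 and 64 is not a primitive root.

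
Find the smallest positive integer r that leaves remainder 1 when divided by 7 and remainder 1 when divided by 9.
M = 7 × 9 = 63. M₁ = 9, y₁ ≡ 4 mod 7. M₂ = 7, y₂ ≡ 4 mod 9. r = 1×9×4 + 1×7×4 ≡ 1 mod 63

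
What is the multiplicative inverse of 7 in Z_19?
Since 19 is prime, by Fermat 7^(-1) ≡ 7^{17} ≡ 11 mod 19. Verify: 7 × 11 = 77 ≡ 1 mod 19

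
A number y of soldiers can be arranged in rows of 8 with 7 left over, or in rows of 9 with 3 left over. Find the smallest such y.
M = 8 × 9 = 72. M₁ = 9, y₁ ≡ 1 (mod 8). M₂ = 8, y₂ ≡ 8 (mod 9). y = 7×9×1 + 3×8×8 ≡ 39 (mod 72)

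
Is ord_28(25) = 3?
Powers of 25 mod 28: 25^1≡25, 25^2≡9, 25^3≡1. First k with 25^k≡1 is k=3. Yes, ord_28(25) = 3.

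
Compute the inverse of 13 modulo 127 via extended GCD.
Extended GCD: 13(-39) + 127(4) = 1. So 13^(-1) ≡ -39 ≡ 88 mod 127. Verify: 13 × 88 = 1144 ≡ 1 mod 127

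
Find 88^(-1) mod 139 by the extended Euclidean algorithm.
Extended GCD: 88(-30) + 139(19) = 1. So 88^(-1) ≡ -30 ≡ 109 mod 139. Verify: 88 × 109 = 9592 ≡ 1 mod 139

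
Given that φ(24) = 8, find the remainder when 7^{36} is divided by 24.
By Euler: 7^{8} ≡ 1 (mod 24) since gcd(7, 24) = 1. 36 = 4×8 + 4. So 7^{36} ≡ 7^{4} ≡ 1 (mod 24)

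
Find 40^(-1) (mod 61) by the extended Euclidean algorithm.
Extended GCD: 40(29) + 61(-19) = 1. So 40^(-1) ≡ 29 (mod 61). Verify: 40 × 29 = 1160 ≡ 1 (mod 61)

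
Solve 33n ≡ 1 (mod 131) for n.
Since 131 is prime, by Fermat 33^(-1) ≡ 33^{129} ≡ 4 (mod 131). Verify: 33 × 4 = 132 ≡ 1 (mod 131)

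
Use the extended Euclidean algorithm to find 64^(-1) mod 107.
Extended GCD: 64(-5) + 107(3) = 1. So 64^(-1) ≡ -5 ≡ 102 (mod 107). Verify: 64 × 102 = 6528 ≡ 1 (mod 107)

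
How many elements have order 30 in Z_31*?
There are φ(31-1) = φ(30) = 8 primitive roots modulo 31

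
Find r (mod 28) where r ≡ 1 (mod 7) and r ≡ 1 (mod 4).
M = 7 × 4 = 28. M₁ = 4, y₁ ≡ 2 (mod 7). M₂ = 7, y₂ ≡ 3 (mod 4). r = 1×4×2 + 1×7×3 ≡ 1 (mod 28)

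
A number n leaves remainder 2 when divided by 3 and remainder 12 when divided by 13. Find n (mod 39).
M = 3 × 13 = 39. M₁ = 13, y₁ ≡ 1 (mod 3). M₂ = 3, y₂ ≡ 9 (mod 13). n = 2×13×1 + 12×3×9 ≡ 38 (mod 39)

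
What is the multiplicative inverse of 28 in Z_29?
Since 29 is prime, by Fermat 28^(-1) ≡ 28^{27} ≡ 28 (mod 29). Verify: 28 × 28 = 784 ≡ 1 (mod 29)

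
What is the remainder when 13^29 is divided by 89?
By repeated squaring mod 89: 13^{1}≡13, 13^{2}≡80, 13^{4}≡81, 13^{8}≡64, 13^{16}≡2. Then 13^{29} = 13^{16+8+4+1} ≡ 2 × 64 × 81 × 13 ≡ 38 mod 89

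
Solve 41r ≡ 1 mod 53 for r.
Since 53 is prime, by Fermat 41^(-1) ≡ 41^{51} ≡ 22 mod 53. Verify: 41 × 22 = 902 ≡ 1 mod 53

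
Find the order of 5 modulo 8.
Powers of 5 mod 8: 5^1≡5, 5^2≡1. So the order of 5 is 2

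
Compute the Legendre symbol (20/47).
(20/47) = 20^{23} mod 47 = -1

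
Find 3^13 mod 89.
By repeated squaring mod 89: 3^{1}≡3, 3^{2}≡9, 3^{4}≡81, 3^{8}≡64. Then 3^{13} = 3^{8+4+1} ≡ 64 × 81 × 3 ≡ 66 mod 89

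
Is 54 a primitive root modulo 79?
ord_79(54) divides 78. For each prime q|78: 54^{39}≡78, 54^{26}≡23, 54^{6}≡52, none ≡ 1. So 54 has order 78 and is a primitive root mod 79.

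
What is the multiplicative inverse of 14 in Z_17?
Since 17 is prime, by Fermat 14^(-1) ≡ 14^{15} ≡ 11 mod 17. Verify: 14 × 11 = 154 ≡ 1 mod 17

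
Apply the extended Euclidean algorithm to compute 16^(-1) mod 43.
Extended GCD: 16(-8) + 43(3) = 1. So 16^(-1) ≡ -8 ≡ 35 (mod 43). Verify: 16 × 35 = 560 ≡ 1 (mod 43)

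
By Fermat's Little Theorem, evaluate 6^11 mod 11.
By Fermat: 6^{10} ≡ 1 mod 11. So 6^{11} = 6^{10} · 6^{1} ≡ 6^{1} ≡ 6 mod 11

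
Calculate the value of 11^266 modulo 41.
Using Fermat: 11^{40} ≡ 1 mod 41. 266 ≡ 26 mod 40. So 11^{266} ≡ 11^{26} ≡ 8 mod 41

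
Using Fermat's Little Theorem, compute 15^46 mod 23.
By Fermat: 15^{22} ≡ 1 mod 23. 46 = 2×22 + 2. So 15^{46} ≡ 15^{2} ≡ 18 mod 23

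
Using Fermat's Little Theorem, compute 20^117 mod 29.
By Fermat: 20^{28} ≡ 1 (mod 29). 117 = 4×28 + 5. So 20^{117} ≡ 20^{5} ≡ 24 (mod 29)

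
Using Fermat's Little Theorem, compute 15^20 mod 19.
By Fermat: 15^{18} ≡ 1 (mod 19). So 15^{20} = 15^{18} · 15^{2} ≡ 15^{2} ≡ 16 (mod 19)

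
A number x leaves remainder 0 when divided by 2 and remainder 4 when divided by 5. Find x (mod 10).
M = 2 × 5 = 10. M₁ = 5, y₁ ≡ 1 (mod 2). M₂ = 2, y₂ ≡ 3 (mod 5). x = 0×5×1 + 4×2×3 ≡ 4 (mod 10)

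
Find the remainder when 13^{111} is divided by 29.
By Fermat: 13^{28} ≡ 1 (mod 29). 111 = 3×28 + 27. So 13^{111} ≡ 13^{27} ≡ 9 (mod 29)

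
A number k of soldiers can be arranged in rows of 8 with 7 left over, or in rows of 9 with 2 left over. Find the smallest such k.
M = 8 × 9 = 72. M₁ = 9, y₁ ≡ 1 (mod 8). M₂ = 8, y₂ ≡ 8 (mod 9). k = 7×9×1 + 2×8×8 ≡ 47 (mod 72)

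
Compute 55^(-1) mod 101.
Since 101 is prime, by Fermat 55^(-1) ≡ 55^{99} ≡ 90 mod 101. Verify: 55 × 90 = 4950 ≡ 1 mod 101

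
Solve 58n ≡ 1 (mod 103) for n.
Since 103 is prime, by Fermat 58^(-1) ≡ 58^{101} ≡ 16 (mod 103). Verify: 58 × 16 = 928 ≡ 1 (mod 103)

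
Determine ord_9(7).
Powers of 7 mod 9: 7^1≡7, 7^2≡4, 7^3≡1. ord_9(7) = 3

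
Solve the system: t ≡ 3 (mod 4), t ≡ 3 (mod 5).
M = 4 × 5 = 20. M₁ = 5, y₁ ≡ 1 (mod 4). M₂ = 4, y₂ ≡ 4 (mod 5). t = 3×5×1 + 3×4×4 ≡ 3 (mod 20)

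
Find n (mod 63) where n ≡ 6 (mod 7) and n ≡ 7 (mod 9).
M = 7 × 9 = 63. M₁ = 9, y₁ ≡ 4 (mod 7). M₂ = 7, y₂ ≡ 4 (mod 9). n = 6×9×4 + 7×7×4 ≡ 34 (mod 63)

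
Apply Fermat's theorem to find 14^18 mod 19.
By Fermat's Little Theorem, 14^{18} ≡ 1 mod 19 since 19 is prime and gcd(14, 19) = 1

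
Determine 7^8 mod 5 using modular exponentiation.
Using Fermat: 7^{4} ≡ 1 mod 5. 8 ≡ 0 mod 4. So 7^{8} ≡ 7^{0} ≡ 1 mod 5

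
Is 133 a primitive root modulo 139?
133^{46} ≡ 1 mod 139 and 46 < 138, so ord_139(133) = 46 ≠ 138 and 133 is not a primitive root.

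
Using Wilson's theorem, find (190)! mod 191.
By Wilson's theorem, (190)! ≡ -1 ≡ 190 mod 191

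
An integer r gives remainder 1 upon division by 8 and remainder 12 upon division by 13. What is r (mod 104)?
M = 8 × 13 = 104. M₁ = 13, y₁ ≡ 5 (mod 8). M₂ = 8, y₂ ≡ 5 (mod 13). r = 1×13×5 + 12×8×5 ≡ 25 (mod 104)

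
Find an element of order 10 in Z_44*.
3 has order 10 mod 44 since 3^{10} ≡ 1 (mod 44) and no smaller power works.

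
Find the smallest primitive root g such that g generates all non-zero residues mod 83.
g = 2. Powers: [2, 4, 8, 16, 32, 64, 45, 7, 14, ...] generates all 82 non-zero residues.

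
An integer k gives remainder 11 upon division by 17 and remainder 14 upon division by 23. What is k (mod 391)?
M = 17 × 23 = 391. M₁ = 23, y₁ ≡ 3 (mod 17). M₂ = 17, y₂ ≡ 19 (mod 23). k = 11×23×3 + 14×17×19 ≡ 198 (mod 391)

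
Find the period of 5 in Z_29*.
Powers of 5 mod 29: 5^1≡5, 5^2≡25, 5^3≡9, 5^4≡16, 5^5≡22, 5^6≡23, 5^7≡28, 5^8≡24, 5^9≡4, 5^10≡20, 5^11≡13, 5^12≡7, 5^13≡6, 5^14≡1. ord_29(5) = 14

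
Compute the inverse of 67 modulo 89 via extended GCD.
Extended GCD: 67(4) + 89(-3) = 1. So 67^(-1) ≡ 4 mod 89. Verify: 67 × 4 = 268 ≡ 1 mod 89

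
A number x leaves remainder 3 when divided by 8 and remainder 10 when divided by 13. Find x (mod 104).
M = 8 × 13 = 104. M₁ = 13, y₁ ≡ 5 (mod 8). M₂ = 8, y₂ ≡ 5 (mod 13). x = 3×13×5 + 10×8×5 ≡ 75 (mod 104)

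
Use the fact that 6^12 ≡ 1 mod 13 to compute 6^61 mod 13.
By Fermat: 6^{12} ≡ 1 mod 13. 61 = 5×12 + 1. So 6^{61} ≡ 6^{1} ≡ 6 mod 13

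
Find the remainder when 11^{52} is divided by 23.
By Fermat: 11^{22} ≡ 1 (mod 23). 52 = 2×22 + 8. So 11^{52} ≡ 11^{8} ≡ 8 (mod 23)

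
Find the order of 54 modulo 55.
Powers of 54 mod 55: 54^1≡54, 54^2≡1. So the order of 54 is 2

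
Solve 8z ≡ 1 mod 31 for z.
Since 31 is prime, by Fermat 8^(-1) ≡ 8^{29} ≡ 4 mod 31. Verify: 8 × 4 = 32 ≡ 1 mod 31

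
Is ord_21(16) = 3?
Powers of 16 mod 21: 16^1≡16, 16^2≡4, 16^3≡1. First k with 16^k≡1 is k=3. Yes, ord_21(16) = 3.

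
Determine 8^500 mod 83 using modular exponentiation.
Using Fermat: 8^{82} ≡ 1 (mod 83). 500 ≡ 8 (mod 82). So 8^{500} ≡ 8^{8} ≡ 11 (mod 83)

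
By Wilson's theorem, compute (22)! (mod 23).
By Wilson's theorem, (22)! ≡ -1 ≡ 22 (mod 23)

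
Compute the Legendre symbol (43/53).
(43/53) = 43^{26} mod 53 = 1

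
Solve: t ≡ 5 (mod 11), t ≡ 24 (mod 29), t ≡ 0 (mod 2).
M = 11 × 29 × 2 = 638. M₁ = 58, y₁ ≡ 4 (mod 11). M₂ = 22, y₂ ≡ 4 (mod 29). M₃ = 319, y₃ ≡ 1 (mod 2). t = 5×58×4 + 24×22×4 + 0×319×1 ≡ 82 (mod 638)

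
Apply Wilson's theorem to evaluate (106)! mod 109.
(108)! = (106)! × (107) × (108) ≡ -1 (mod 109). So (106)! ≡ -1 × [(108)(107)]^(-1) ≡ 54 (mod 109)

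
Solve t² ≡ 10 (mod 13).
The square roots of 10 mod 13 are 7 and 6. Verify: 7² = 49 ≡ 10 (mod 13)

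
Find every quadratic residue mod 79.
QRs mod 79: {1, 2, 4, 5, 8, 9, 10, 11, 13, 16, 18, 19, 20, 21, 22, 23, 25, 26, 31, 32, 36, 38, 40, 42, 44, 45, 46, 49, 50, 51, 52, 55, 62, 64, 65, 67, 72, 73, 76}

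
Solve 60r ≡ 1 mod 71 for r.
Since 71 is prime, by Fermat 60^(-1) ≡ 60^{69} ≡ 58 mod 71. Verify: 60 × 58 = 3480 ≡ 1 mod 71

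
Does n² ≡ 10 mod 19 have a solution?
By Euler's criterion: 10^{9} ≡ 18 mod 19. Since this equals -1 (≡ 18), 10 is not a QR.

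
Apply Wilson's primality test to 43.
(42)! mod 43 = 42. Since 42 ≡ -1 (mod 43), 43 is prime.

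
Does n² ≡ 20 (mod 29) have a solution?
By Euler's criterion: 20^{14} ≡ 1 (mod 29). Since this equals 1, 20 is a QR.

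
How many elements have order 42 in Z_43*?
There are φ(43-1) = φ(42) = 12 primitive roots modulo 43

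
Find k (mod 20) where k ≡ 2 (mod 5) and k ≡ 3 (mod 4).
M = 5 × 4 = 20. M₁ = 4, y₁ ≡ 4 (mod 5). M₂ = 5, y₂ ≡ 1 (mod 4). k = 2×4×4 + 3×5×1 ≡ 7 (mod 20)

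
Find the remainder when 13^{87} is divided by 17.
By Fermat: 13^{16} ≡ 1 mod 17. 87 = 5×16 + 7. So 13^{87} ≡ 13^{7} ≡ 4 mod 17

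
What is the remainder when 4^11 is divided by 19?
By repeated squaring (mod 19): 4^{1}≡4, 4^{2}≡16, 4^{4}≡9, 4^{8}≡5. Then 4^{11} = 4^{8+2+1} ≡ 5 × 16 × 4 ≡ 16 (mod 19)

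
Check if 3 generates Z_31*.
ord_31(3) divides 30. For each prime q|30: 3^{15}≡30, 3^{10}≡25, 3^{6}≡16, none ≡ 1. So 3 has order 30 and is a primitive root mod 31.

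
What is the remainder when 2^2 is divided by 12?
2^{2} = 4 ≡ 4 mod 12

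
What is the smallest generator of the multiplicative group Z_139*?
g = 2. For each prime q|138: 2^{69}≡138, 2^{46}≡96, 2^{6}≡64, none ≡ 1, so ord_139(2) = 138 and 2 is a primitive root.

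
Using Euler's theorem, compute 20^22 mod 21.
By Euler: 20^{12} ≡ 1 (mod 21) since gcd(20, 21) = 1. 22 = 1×12 + 10. So 20^{22} ≡ 20^{10} ≡ 1 (mod 21)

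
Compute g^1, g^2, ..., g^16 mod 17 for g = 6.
6^1, 6^2, ..., 6^{16} mod 17: [6, 2, 12, 4, 7, 8, 14, 16, 11, 15, 5, 13, 10, 9, 3, 1]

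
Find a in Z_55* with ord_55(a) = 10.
14 has order 10 mod 55 since 14^{10} ≡ 1 (mod 55) and no smaller power works.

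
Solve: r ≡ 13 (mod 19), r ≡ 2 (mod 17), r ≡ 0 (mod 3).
M = 19 × 17 × 3 = 969. M₁ = 51, y₁ ≡ 3 (mod 19). M₂ = 57, y₂ ≡ 3 (mod 17). M₃ = 323, y₃ ≡ 2 (mod 3). r = 13×51×3 + 2×57×3 + 0×323×2 ≡ 393 (mod 969)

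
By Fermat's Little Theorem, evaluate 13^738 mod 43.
By Fermat: 13^{42} ≡ 1 (mod 43). 738 ≡ 24 (mod 42). So 13^{738} ≡ 13^{24} ≡ 4 (mod 43)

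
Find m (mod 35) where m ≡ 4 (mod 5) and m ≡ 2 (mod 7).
M = 5 × 7 = 35. M₁ = 7, y₁ ≡ 3 (mod 5). M₂ = 5, y₂ ≡ 3 (mod 7). m = 4×7×3 + 2×5×3 ≡ 9 (mod 35)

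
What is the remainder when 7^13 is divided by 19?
By repeated squaring (mod 19): 7^{1}≡7, 7^{2}≡11, 7^{4}≡7, 7^{8}≡11. Then 7^{13} = 7^{8+4+1} ≡ 11 × 7 × 7 ≡ 7 (mod 19)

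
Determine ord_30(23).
Powers of 23 mod 30: 23^1≡23, 23^2≡19, 23^3≡17, 23^4≡1. So the order of 23 is 4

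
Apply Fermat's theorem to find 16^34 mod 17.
By Fermat: 16^{16} ≡ 1 mod 17. 34 = 2×16 + 2. So 16^{34} ≡ 16^{2} ≡ 1 mod 17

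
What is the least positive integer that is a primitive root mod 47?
g = 5. For each prime q|46: 5^{23}≡46, 5^{2}≡25, none ≡ 1, so ord_47(5) = 46 and 5 is a primitive root.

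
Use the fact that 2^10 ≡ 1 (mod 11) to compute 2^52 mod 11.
By Fermat: 2^{10} ≡ 1 (mod 11). 52 = 5×10 + 2. So 2^{52} ≡ 2^{2} ≡ 4 (mod 11)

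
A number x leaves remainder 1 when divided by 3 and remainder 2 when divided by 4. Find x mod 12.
M = 3 × 4 = 12. M₁ = 4, y₁ ≡ 1 mod 3. M₂ = 3, y₂ ≡ 3 mod 4. x = 1×4×1 + 2×3×3 ≡ 10 mod 12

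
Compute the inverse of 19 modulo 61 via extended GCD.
Extended GCD: 19(-16) + 61(5) = 1. So 19^(-1) ≡ -16 ≡ 45 mod 61. Verify: 19 × 45 = 855 ≡ 1 mod 61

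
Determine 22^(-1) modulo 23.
Since 23 is prime, by Fermat 22^(-1) ≡ 22^{21} ≡ 22 mod 23. Verify: 22 × 22 = 484 ≡ 1 mod 23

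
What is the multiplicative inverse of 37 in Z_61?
Since 61 is prime, by Fermat 37^(-1) ≡ 37^{59} ≡ 33 mod 61. Verify: 37 × 33 = 1221 ≡ 1 mod 61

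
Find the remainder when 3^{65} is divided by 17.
By Fermat: 3^{16} ≡ 1 mod 17. 65 = 4×16 + 1. So 3^{65} ≡ 3^{1} ≡ 3 mod 17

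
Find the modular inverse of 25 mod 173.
Since 173 is prime, by Fermat 25^(-1) ≡ 25^{171} ≡ 90 mod 173. Verify: 25 × 90 = 2250 ≡ 1 mod 173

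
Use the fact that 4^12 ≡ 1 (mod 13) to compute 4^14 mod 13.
By Fermat: 4^{12} ≡ 1 (mod 13). So 4^{14} = 4^{12} · 4^{2} ≡ 4^{2} ≡ 3 (mod 13)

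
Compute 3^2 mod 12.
3^{2} = 9 ≡ 9 (mod 12)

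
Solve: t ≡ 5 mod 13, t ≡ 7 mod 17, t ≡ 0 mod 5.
M = 13 × 17 × 5 = 1105. M₁ = 85, y₁ ≡ 2 mod 13. M₂ = 65, y₂ ≡ 11 mod 17. M₃ = 221, y₃ ≡ 1 mod 5. t = 5×85×2 + 7×65×11 + 0×221×1 ≡ 330 mod 1105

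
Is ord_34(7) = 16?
Powers of 7 mod 34: 7^1≡7, 7^2≡15, 7^3≡3, 7^4≡21, 7^5≡11, 7^6≡9, 7^7≡29, 7^8≡33, 7^9≡27, 7^10≡19, 7^11≡31, 7^12≡13, 7^13≡23, 7^14≡25, 7^15≡5, 7^16≡1. First k with 7^k≡1 is k=16. Yes, ord_34(7) = 16.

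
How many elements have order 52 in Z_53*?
There are φ(53-1) = φ(52) = 24 primitive roots modulo 53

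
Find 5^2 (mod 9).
5^{2} = 25 ≡ 7 (mod 9)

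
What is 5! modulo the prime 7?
(6)! = (5)! × (6) ≡ -1 mod 7. So (5)! ≡ -1 × (6)^(-1) ≡ (-1)×(-1) = 1 mod 7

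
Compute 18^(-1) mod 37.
Since 37 is prime, by Fermat 18^(-1) ≡ 18^{35} ≡ 35 mod 37. Verify: 18 × 35 = 630 ≡ 1 mod 37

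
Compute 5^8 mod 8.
By repeated squaring (mod 8): 5^{1}≡5, 5^{2}≡1, 5^{4}≡1, 5^{8}≡1. So 5^{8} ≡ 1 (mod 8)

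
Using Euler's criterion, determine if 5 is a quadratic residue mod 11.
By Euler's criterion: 5^{5} ≡ 1 (mod 11). Since this equals 1, 5 is a QR.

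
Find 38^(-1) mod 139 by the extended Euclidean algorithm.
Extended GCD: 38(11) + 139(-3) = 1. So 38^(-1) ≡ 11 mod 139. Verify: 38 × 11 = 418 ≡ 1 mod 139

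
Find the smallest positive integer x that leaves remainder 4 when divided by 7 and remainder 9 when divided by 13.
M = 7 × 13 = 91. M₁ = 13, y₁ ≡ 6 mod 7. M₂ = 7, y₂ ≡ 2 mod 13. x = 4×13×6 + 9×7×2 ≡ 74 mod 91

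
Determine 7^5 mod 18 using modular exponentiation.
By repeated squaring mod 18: 7^{1}≡7, 7^{2}≡13, 7^{4}≡7. Then 7^{5} = 7^{4+1} ≡ 7 × 7 ≡ 13 mod 18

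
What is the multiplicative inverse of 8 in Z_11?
Since 11 is prime, by Fermat 8^(-1) ≡ 8^{9} ≡ 7 mod 11. Verify: 8 × 7 = 56 ≡ 1 mod 11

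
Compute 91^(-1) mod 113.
Since 113 is prime, by Fermat 91^(-1) ≡ 91^{111} ≡ 77 mod 113. Verify: 91 × 77 = 7007 ≡ 1 mod 113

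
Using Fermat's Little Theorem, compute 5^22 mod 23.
By Fermat's Little Theorem, 5^{22} ≡ 1 (mod 23) since 23 is prime and gcd(5, 23) = 1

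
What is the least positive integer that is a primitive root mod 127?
g = 3. Powers: [3, 9, 27, 81, 116, 94, 28, ...] generates all 126 non-zero residues.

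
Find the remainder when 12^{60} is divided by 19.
By Fermat: 12^{18} ≡ 1 mod 19. 60 = 3×18 + 6. So 12^{60} ≡ 12^{6} ≡ 1 mod 19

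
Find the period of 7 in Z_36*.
Powers of 7 mod 36: 7^1≡7, 7^2≡13, 7^3≡19, 7^4≡25, 7^5≡31, 7^6≡1. So the order of 7 is 6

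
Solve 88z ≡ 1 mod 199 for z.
Since 199 is prime, by Fermat 88^(-1) ≡ 88^{197} ≡ 147 mod 199. Verify: 88 × 147 = 12936 ≡ 1 mod 199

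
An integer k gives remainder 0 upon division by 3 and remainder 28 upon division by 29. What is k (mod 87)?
M = 3 × 29 = 87. M₁ = 29, y₁ ≡ 2 (mod 3). M₂ = 3, y₂ ≡ 10 (mod 29). k = 0×29×2 + 28×3×10 ≡ 57 (mod 87)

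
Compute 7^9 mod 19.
By repeated squaring (mod 19): 7^{1}≡7, 7^{2}≡11, 7^{4}≡7, 7^{8}≡11. Then 7^{9} = 7^{8+1} ≡ 11 × 7 ≡ 1 (mod 19)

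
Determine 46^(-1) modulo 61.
Since 61 is prime, by Fermat 46^(-1) ≡ 46^{59} ≡ 4 mod 61. Verify: 46 × 4 = 184 ≡ 1 mod 61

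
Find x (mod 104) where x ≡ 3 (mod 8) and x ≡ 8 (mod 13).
M = 8 × 13 = 104. M₁ = 13, y₁ ≡ 5 (mod 8). M₂ = 8, y₂ ≡ 5 (mod 13). x = 3×13×5 + 8×8×5 ≡ 99 (mod 104)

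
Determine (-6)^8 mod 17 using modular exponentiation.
By repeated squaring (mod 17): (-6)^{1}≡11, (-6)^{2}≡2, (-6)^{4}≡4, (-6)^{8}≡16. So (-6)^{8} ≡ 16 (mod 17)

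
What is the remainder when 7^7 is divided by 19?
By repeated squaring mod 19: 7^{1}≡7, 7^{2}≡11, 7^{4}≡7. Then 7^{7} = 7^{4+2+1} ≡ 7 × 11 × 7 ≡ 7 mod 19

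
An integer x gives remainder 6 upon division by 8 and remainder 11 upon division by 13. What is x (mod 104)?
M = 8 × 13 = 104. M₁ = 13, y₁ ≡ 5 (mod 8). M₂ = 8, y₂ ≡ 5 (mod 13). x = 6×13×5 + 11×8×5 ≡ 102 (mod 104)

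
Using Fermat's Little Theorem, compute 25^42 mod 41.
By Fermat: 25^{40} ≡ 1 mod 41. So 25^{42} = 25^{40} · 25^{2} ≡ 25^{2} ≡ 10 mod 41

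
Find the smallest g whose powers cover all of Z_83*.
g = 2. For each prime q|82: 2^{41}≡82, 2^{2}≡4, none ≡ 1, so ord_83(2) = 82 and 2 is a primitive root.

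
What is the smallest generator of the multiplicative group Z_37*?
g = 2. Powers: [2, 4, 8, 16, 32, 27, 17, 34, ...] generates all 36 non-zero residues.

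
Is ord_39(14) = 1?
Powers of 14 mod 39: 14^1≡14, 14^2≡1. 14^1≡14≢1, so ord ≠ 1. No, the actual order is 2.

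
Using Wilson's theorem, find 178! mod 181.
(180)! = (178)! × (179) × (180) ≡ -1 (mod 181). So (178)! ≡ -1 × [(180)(179)]^(-1) ≡ 90 (mod 181)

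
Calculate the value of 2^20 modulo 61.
By repeated squaring (mod 61): 2^{1}≡2, 2^{2}≡4, 2^{4}≡16, 2^{8}≡12, 2^{16}≡22. Then 2^{20} = 2^{16+4} ≡ 22 × 16 ≡ 47 (mod 61)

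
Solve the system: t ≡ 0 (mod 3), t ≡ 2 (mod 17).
M = 3 × 17 = 51. M₁ = 17, y₁ ≡ 2 (mod 3). M₂ = 3, y₂ ≡ 6 (mod 17). t = 0×17×2 + 2×3×6 ≡ 36 (mod 51)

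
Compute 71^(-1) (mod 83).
Since 83 is prime, by Fermat 71^(-1) ≡ 71^{81} ≡ 76 (mod 83). Verify: 71 × 76 = 5396 ≡ 1 (mod 83)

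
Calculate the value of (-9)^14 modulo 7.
Using Fermat: (-9)^{6} ≡ 1 mod 7. 14 ≡ 2 mod 6. So (-9)^{14} ≡ (-9)^{2} ≡ 4 mod 7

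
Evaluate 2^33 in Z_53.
By repeated squaring mod 53: 2^{1}≡2, 2^{2}≡4, 2^{4}≡16, 2^{8}≡44, 2^{16}≡28, 2^{32}≡42. Then 2^{33} = 2^{32+1} ≡ 42 × 2 ≡ 31 mod 53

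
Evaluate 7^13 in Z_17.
By repeated squaring mod 17: 7^{1}≡7, 7^{2}≡15, 7^{4}≡4, 7^{8}≡16. Then 7^{13} = 7^{8+4+1} ≡ 16 × 4 × 7 ≡ 6 mod 17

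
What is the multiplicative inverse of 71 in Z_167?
Since 167 is prime, by Fermat 71^(-1) ≡ 71^{165} ≡ 40 (mod 167). Verify: 71 × 40 = 2840 ≡ 1 (mod 167)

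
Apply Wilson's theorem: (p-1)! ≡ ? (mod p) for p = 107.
By Wilson's theorem, (106)! ≡ -1 ≡ 106 mod 107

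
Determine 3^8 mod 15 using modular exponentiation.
By repeated squaring mod 15: 3^{1}≡3, 3^{2}≡9, 3^{4}≡6, 3^{8}≡6. So 3^{8} ≡ 6 mod 15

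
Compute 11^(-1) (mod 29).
Since 29 is prime, by Fermat 11^(-1) ≡ 11^{27} ≡ 8 (mod 29). Verify: 11 × 8 = 88 ≡ 1 (mod 29)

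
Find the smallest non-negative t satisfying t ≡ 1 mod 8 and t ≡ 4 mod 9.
M = 8 × 9 = 72. M₁ = 9, y₁ ≡ 1 mod 8. M₂ = 8, y₂ ≡ 8 mod 9. t = 1×9×1 + 4×8×8 ≡ 49 mod 72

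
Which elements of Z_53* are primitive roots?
There are φ(52) = 24 primitive roots mod 53: {2, 3, 5, 8, 12, 14, 18, 19, 20, 21, 22, 26, 27, 31, 32, 33, 34, 35, 39, 41, 45, 48, 50, 51}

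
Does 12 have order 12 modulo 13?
12^{2} ≡ 1 (mod 13) and 2 < 12, so ord_13(12) = 2 ≠ 12 and 12 is not a primitive root.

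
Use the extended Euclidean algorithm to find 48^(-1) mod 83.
Extended GCD: 48(-19) + 83(11) = 1. So 48^(-1) ≡ -19 ≡ 64 mod 83. Verify: 48 × 64 = 3072 ≡ 1 mod 83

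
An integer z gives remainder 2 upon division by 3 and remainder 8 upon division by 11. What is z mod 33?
M = 3 × 11 = 33. M₁ = 11, y₁ ≡ 2 mod 3. M₂ = 3, y₂ ≡ 4 mod 11. z = 2×11×2 + 8×3×4 ≡ 8 mod 33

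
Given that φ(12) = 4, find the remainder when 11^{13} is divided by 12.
By Euler: 11^{4} ≡ 1 (mod 12) since gcd(11, 12) = 1. 13 = 3×4 + 1. So 11^{13} ≡ 11^{1} ≡ 11 (mod 12)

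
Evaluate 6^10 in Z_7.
Using Fermat: 6^{6} ≡ 1 mod 7. 10 ≡ 4 mod 6. So 6^{10} ≡ 6^{4} ≡ 1 mod 7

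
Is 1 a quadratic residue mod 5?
By Euler's criterion: 1^{2} ≡ 1 (mod 5). Since this equals 1, 1 is a QR.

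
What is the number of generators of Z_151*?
There are φ(151-1) = φ(150) = 40 primitive roots modulo 151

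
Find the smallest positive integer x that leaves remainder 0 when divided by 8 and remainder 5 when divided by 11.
M = 8 × 11 = 88. M₁ = 11, y₁ ≡ 3 mod 8. M₂ = 8, y₂ ≡ 7 mod 11. x = 0×11×3 + 5×8×7 ≡ 16 mod 88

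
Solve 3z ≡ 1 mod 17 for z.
Since 17 is prime, by Fermat 3^(-1) ≡ 3^{15} ≡ 6 mod 17. Verify: 3 × 6 = 18 ≡ 1 mod 17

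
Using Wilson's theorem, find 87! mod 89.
(88)! = (87)! × (88) ≡ -1 mod 89. So (87)! ≡ -1 × (88)^(-1) ≡ (-1)×(-1) = 1 mod 89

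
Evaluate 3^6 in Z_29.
By repeated squaring mod 29: 3^{1}≡3, 3^{2}≡9, 3^{4}≡23. Then 3^{6} = 3^{4+2} ≡ 23 × 9 ≡ 4 mod 29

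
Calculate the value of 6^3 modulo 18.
6^{3} = 216 ≡ 0 mod 18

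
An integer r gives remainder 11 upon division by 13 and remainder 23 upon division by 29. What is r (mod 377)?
M = 13 × 29 = 377. M₁ = 29, y₁ ≡ 9 (mod 13). M₂ = 13, y₂ ≡ 9 (mod 29). r = 11×29×9 + 23×13×9 ≡ 284 (mod 377)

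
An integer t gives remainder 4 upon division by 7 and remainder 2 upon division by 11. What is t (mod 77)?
M = 7 × 11 = 77. M₁ = 11, y₁ ≡ 2 (mod 7). M₂ = 7, y₂ ≡ 8 (mod 11). t = 4×11×2 + 2×7×8 ≡ 46 (mod 77)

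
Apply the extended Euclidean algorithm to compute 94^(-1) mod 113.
Extended GCD: 94(-6) + 113(5) = 1. So 94^(-1) ≡ -6 ≡ 107 (mod 113). Verify: 94 × 107 = 10058 ≡ 1 (mod 113)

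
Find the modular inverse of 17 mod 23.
Since 23 is prime, by Fermat 17^(-1) ≡ 17^{21} ≡ 19 mod 23. Verify: 17 × 19 = 323 ≡ 1 mod 23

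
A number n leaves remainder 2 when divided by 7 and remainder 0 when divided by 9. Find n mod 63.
M = 7 × 9 = 63. M₁ = 9, y₁ ≡ 4 mod 7. M₂ = 7, y₂ ≡ 4 mod 9. n = 2×9×4 + 0×7×4 ≡ 9 mod 63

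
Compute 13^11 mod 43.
By repeated squaring (mod 43): 13^{1}≡13, 13^{2}≡40, 13^{4}≡9, 13^{8}≡38. Then 13^{11} = 13^{8+2+1} ≡ 38 × 40 × 13 ≡ 23 (mod 43)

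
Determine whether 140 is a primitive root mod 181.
ord_181(140) divides 180. For each prime q|180: 140^{90}≡180, 140^{60}≡132, 140^{36}≡125, none ≡ 1. So 140 has order 180 and is a primitive root mod 181.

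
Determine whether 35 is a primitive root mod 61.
ord_61(35) divides 60. For each prime q|60: 35^{30}≡60, 35^{20}≡13, 35^{12}≡9, none ≡ 1. So 35 has order 60 and is a primitive root mod 61.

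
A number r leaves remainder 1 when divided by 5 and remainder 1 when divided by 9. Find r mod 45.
M = 5 × 9 = 45. M₁ = 9, y₁ ≡ 4 mod 5. M₂ = 5, y₂ ≡ 2 mod 9. r = 1×9×4 + 1×5×2 ≡ 1 mod 45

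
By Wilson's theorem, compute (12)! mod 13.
By Wilson's theorem, (12)! ≡ -1 ≡ 12 mod 13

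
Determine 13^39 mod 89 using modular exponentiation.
By repeated squaring (mod 89): 13^{1}≡13, 13^{2}≡80, 13^{4}≡81, 13^{8}≡64, 13^{16}≡2, 13^{32}≡4. Then 13^{39} = 13^{32+4+2+1} ≡ 4 × 81 × 80 × 13 ≡ 6 (mod 89)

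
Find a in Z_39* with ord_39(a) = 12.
2 has order 12 mod 39 since 2^{12} ≡ 1 mod 39 and no smaller power works.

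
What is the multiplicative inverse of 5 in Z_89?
Since 89 is prime, by Fermat 5^(-1) ≡ 5^{87} ≡ 18 mod 89. Verify: 5 × 18 = 90 ≡ 1 mod 89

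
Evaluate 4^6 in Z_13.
By repeated squaring mod 13: 4^{1}≡4, 4^{2}≡3, 4^{4}≡9. Then 4^{6} = 4^{4+2} ≡ 9 × 3 ≡ 1 mod 13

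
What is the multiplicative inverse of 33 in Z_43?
Since 43 is prime, by Fermat 33^(-1) ≡ 33^{41} ≡ 30 mod 43. Verify: 33 × 30 = 990 ≡ 1 mod 43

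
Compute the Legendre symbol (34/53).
(34/53) = 34^{26} mod 53 = -1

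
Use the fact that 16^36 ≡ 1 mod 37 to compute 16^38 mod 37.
By Fermat: 16^{36} ≡ 1 mod 37. So 16^{38} = 16^{36} · 16^{2} ≡ 16^{2} ≡ 34 mod 37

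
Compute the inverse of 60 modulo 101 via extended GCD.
Extended GCD: 60(32) + 101(-19) = 1. So 60^(-1) ≡ 32 (mod 101). Verify: 60 × 32 = 1920 ≡ 1 (mod 101)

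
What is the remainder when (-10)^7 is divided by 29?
By repeated squaring (mod 29): (-10)^{1}≡19, (-10)^{2}≡13, (-10)^{4}≡24. Then (-10)^{7} = (-10)^{4+2+1} ≡ 24 × 13 × 19 ≡ 12 (mod 29)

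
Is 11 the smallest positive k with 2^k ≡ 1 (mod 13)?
Powers of 2 mod 13: 2^1≡2, 2^2≡4, 2^3≡8, 2^4≡3, 2^5≡6, 2^6≡12, 2^7≡11, 2^8≡9, 2^9≡5, 2^10≡10, 2^11≡7, 2^12≡1. 2^11≡7≢1, so ord ≠ 11. No, the actual order is 12.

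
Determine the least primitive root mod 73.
g = 5. Powers: [5, 25, 52, 41, 59, 3, 15, ...] generates all 72 non-zero residues.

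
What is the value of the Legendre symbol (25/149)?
(25/149) = 25^{74} mod 149 = 1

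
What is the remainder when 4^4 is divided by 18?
4^{4} = 256 ≡ 4 mod 18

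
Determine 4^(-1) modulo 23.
Since 23 is prime, by Fermat 4^(-1) ≡ 4^{21} ≡ 6 mod 23. Verify: 4 × 6 = 24 ≡ 1 mod 23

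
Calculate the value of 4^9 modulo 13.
By repeated squaring mod 13: 4^{1}≡4, 4^{2}≡3, 4^{4}≡9, 4^{8}≡3. Then 4^{9} = 4^{8+1} ≡ 3 × 4 ≡ 12 mod 13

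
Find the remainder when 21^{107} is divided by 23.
By Fermat: 21^{22} ≡ 1 mod 23. 107 = 4×22 + 19. So 21^{107} ≡ 21^{19} ≡ 20 mod 23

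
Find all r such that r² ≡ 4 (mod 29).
The square roots of 4 mod 29 are 27 and 2. Verify: 27² = 729 ≡ 4 (mod 29)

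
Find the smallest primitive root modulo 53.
g = 2. For each prime q|52: 2^{26}≡52, 2^{4}≡16, none ≡ 1, so ord_53(2) = 52 and 2 is a primitive root.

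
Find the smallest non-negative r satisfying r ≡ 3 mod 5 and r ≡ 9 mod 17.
M = 5 × 17 = 85. M₁ = 17, y₁ ≡ 3 mod 5. M₂ = 5, y₂ ≡ 7 mod 17. r = 3×17×3 + 9×5×7 ≡ 43 mod 85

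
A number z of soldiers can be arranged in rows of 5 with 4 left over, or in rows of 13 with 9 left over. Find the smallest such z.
M = 5 × 13 = 65. M₁ = 13, y₁ ≡ 2 mod 5. M₂ = 5, y₂ ≡ 8 mod 13. z = 4×13×2 + 9×5×8 ≡ 9 mod 65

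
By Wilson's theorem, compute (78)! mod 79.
By Wilson's theorem, (78)! ≡ -1 ≡ 78 mod 79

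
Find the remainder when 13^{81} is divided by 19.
By Fermat: 13^{18} ≡ 1 (mod 19). 81 = 4×18 + 9. So 13^{81} ≡ 13^{9} ≡ 18 (mod 19)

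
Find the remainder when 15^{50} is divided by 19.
By Fermat: 15^{18} ≡ 1 (mod 19). 50 = 2×18 + 14. So 15^{50} ≡ 15^{14} ≡ 17 (mod 19)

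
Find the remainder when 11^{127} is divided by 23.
By Fermat: 11^{22} ≡ 1 (mod 23). 127 = 5×22 + 17. So 11^{127} ≡ 11^{17} ≡ 14 (mod 23)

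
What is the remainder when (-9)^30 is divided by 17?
Using Fermat: (-9)^{16} ≡ 1 (mod 17). 30 ≡ 14 (mod 16). So (-9)^{30} ≡ (-9)^{14} ≡ 4 (mod 17)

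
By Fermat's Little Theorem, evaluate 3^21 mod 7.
By Fermat: 3^{6} ≡ 1 mod 7. 21 = 3×6 + 3. So 3^{21} ≡ 3^{3} ≡ 6 mod 7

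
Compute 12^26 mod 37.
By repeated squaring (mod 37): 12^{1}≡12, 12^{2}≡33, 12^{4}≡16, 12^{8}≡34, 12^{16}≡9. Then 12^{26} = 12^{16+8+2} ≡ 9 × 34 × 33 ≡ 34 (mod 37)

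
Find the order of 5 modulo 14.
Powers of 5 mod 14: 5^1≡5, 5^2≡11, 5^3≡13, 5^4≡9, 5^5≡3, 5^6≡1. So the order of 5 is 6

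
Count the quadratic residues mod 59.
For prime 59, there are (p-1)/2 = (59-1)/2 = 29 quadratic residues (excluding 0).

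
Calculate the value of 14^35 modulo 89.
By repeated squaring mod 89: 14^{1}≡14, 14^{2}≡18, 14^{4}≡57, 14^{8}≡45, 14^{16}≡67, 14^{32}≡39. Then 14^{35} = 14^{32+2+1} ≡ 39 × 18 × 14 ≡ 38 mod 89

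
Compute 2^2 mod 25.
2^{2} = 4 ≡ 4 (mod 25)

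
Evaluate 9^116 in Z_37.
Using Fermat: 9^{36} ≡ 1 mod 37. 116 ≡ 8 mod 36. So 9^{116} ≡ 9^{8} ≡ 33 mod 37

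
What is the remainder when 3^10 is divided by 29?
By repeated squaring mod 29: 3^{1}≡3, 3^{2}≡9, 3^{4}≡23, 3^{8}≡7. Then 3^{10} = 3^{8+2} ≡ 7 × 9 ≡ 5 mod 29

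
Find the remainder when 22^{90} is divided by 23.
By Fermat: 22^{22} ≡ 1 mod 23. 90 = 4×22 + 2. So 22^{90} ≡ 22^{2} ≡ 1 mod 23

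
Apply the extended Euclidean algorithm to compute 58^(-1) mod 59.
Extended GCD: 58(-1) + 59(1) = 1. So 58^(-1) ≡ -1 ≡ 58 mod 59. Verify: 58 × 58 = 3364 ≡ 1 mod 59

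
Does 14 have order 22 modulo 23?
ord_23(14) divides 22. For each prime q|22: 14^{11}≡22, 14^{2}≡12, none ≡ 1. So 14 has order 22 and is a primitive root mod 23.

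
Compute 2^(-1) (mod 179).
Since 179 is prime, by Fermat 2^(-1) ≡ 2^{177} ≡ 90 (mod 179). Verify: 2 × 90 = 180 ≡ 1 (mod 179)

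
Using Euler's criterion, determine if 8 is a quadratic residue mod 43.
By Euler's criterion: 8^{21} ≡ 42 (mod 43). Since this equals -1 (≡ 42), 8 is not a QR.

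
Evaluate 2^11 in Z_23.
By repeated squaring mod 23: 2^{1}≡2, 2^{2}≡4, 2^{4}≡16, 2^{8}≡3. Then 2^{11} = 2^{8+2+1} ≡ 3 × 4 × 2 ≡ 1 mod 23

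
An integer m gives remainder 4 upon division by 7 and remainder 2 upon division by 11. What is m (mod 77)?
M = 7 × 11 = 77. M₁ = 11, y₁ ≡ 2 (mod 7). M₂ = 7, y₂ ≡ 8 (mod 11). m = 4×11×2 + 2×7×8 ≡ 46 (mod 77)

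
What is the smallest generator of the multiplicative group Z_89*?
g = 3. Powers: [3, 9, 27, 81, 65, 17, 51, 64, 14, 42, ...] generates all 88 non-zero residues.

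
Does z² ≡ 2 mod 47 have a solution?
By Euler's criterion: 2^{23} ≡ 1 mod 47. Since this equals 1, 2 is a QR.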